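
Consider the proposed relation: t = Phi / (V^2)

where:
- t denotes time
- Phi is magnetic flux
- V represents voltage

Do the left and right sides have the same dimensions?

No

t (time) has dimensions [T].
Phi (magnetic flux) has dimensions [I^-1 L^2 M T^-2].
V (voltage) has dimensions [I^-1 L^2 M T^-3].

Left side: [T]
Right side: [I L^-2 M^-1 T^4]

The two sides have different dimensions, so the equation is NOT dimensionally consistent.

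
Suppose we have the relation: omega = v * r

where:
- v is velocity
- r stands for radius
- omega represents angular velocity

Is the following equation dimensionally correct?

No

v (velocity) has dimensions [L T^-1].
r (radius) has dimensions [L].
omega (angular velocity) has dimensions [T^-1].

Left side: [T^-1]
Right side: [L^2 T^-1]

The two sides have different dimensions, so the equation is NOT dimensionally consistent.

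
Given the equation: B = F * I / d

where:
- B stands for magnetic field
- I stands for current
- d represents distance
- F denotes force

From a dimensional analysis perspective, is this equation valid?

No

B (magnetic field) has dimensions [I^-1 M T^-2].
I (current) has dimensions [I].
d (distance) has dimensions [L].
F (force) has dimensions [L M T^-2].

Left side: [I^-1 M T^-2]
Right side: [I M T^-2]

The two sides have different dimensions, so the equation is NOT dimensionally consistent.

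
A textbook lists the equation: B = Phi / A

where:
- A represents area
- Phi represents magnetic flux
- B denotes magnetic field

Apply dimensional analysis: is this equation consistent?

Yes

A (area) has dimensions [L^2].
Phi (magnetic flux) has dimensions [I^-1 L^2 M T^-2].
B (magnetic field) has dimensions [I^-1 M T^-2].

Left side: [I^-1 M T^-2]
Right side: [I^-1 M T^-2]

Both sides have the same dimensions, so the equation is dimensionally consistent.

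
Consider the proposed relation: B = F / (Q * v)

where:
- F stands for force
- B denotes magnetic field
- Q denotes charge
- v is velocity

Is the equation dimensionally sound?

Yes

F (force) has dimensions [L M T^-2].
B (magnetic field) has dimensions [I^-1 M T^-2].
Q (charge) has dimensions [I T].
v (velocity) has dimensions [L T^-1].

Left side: [I^-1 M T^-2]
Right side: [I^-1 M T^-2]

Both sides have the same dimensions, so the equation is dimensionally consistent.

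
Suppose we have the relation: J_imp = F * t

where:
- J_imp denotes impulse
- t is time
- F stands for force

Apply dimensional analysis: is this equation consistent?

Yes

J_imp (impulse) has dimensions [L M T^-1].
t (time) has dimensions [T].
F (force) has dimensions [L M T^-2].

Left side: [L M T^-1]
Right side: [L M T^-1]

Both sides have the same dimensions, so the equation is dimensionally consistent.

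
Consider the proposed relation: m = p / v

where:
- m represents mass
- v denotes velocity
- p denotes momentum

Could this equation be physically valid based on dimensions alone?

Yes

m (mass) has dimensions [M].
v (velocity) has dimensions [L T^-1].
p (momentum) has dimensions [L M T^-1].

Left side: [M]
Right side: [M]

Both sides have the same dimensions, so the equation is dimensionally consistent.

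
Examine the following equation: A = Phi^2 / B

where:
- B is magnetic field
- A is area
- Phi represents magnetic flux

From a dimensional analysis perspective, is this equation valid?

No

B (magnetic field) has dimensions [I^-1 M T^-2].
A (area) has dimensions [L^2].
Phi (magnetic flux) has dimensions [I^-1 L^2 M T^-2].

Left side: [L^2]
Right side: [I^-1 L^4 M T^-2]

The two sides have different dimensions, so the equation is NOT dimensionally consistent.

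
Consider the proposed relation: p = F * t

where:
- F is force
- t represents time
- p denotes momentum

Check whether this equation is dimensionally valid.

Yes

F (force) has dimensions [L M T^-2].
t (time) has dimensions [T].
p (momentum) has dimensions [L M T^-1].

Left side: [L M T^-1]
Right side: [L M T^-1]

Both sides have the same dimensions, so the equation is dimensionally consistent.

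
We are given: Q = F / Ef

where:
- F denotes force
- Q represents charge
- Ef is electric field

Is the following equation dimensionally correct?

Yes

F (force) has dimensions [L M T^-2].
Q (charge) has dimensions [I T].
Ef (electric field) has dimensions [I^-1 L M T^-3].

Left side: [I T]
Right side: [I T]

Both sides have the same dimensions, so the equation is dimensionally consistent.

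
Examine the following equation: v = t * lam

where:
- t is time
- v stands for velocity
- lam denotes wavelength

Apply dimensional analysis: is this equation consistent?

No

t (time) has dimensions [T].
v (velocity) has dimensions [L T^-1].
lam (wavelength) has dimensions [L].

Left side: [L T^-1]
Right side: [L T]

The two sides have different dimensions, so the equation is NOT dimensionally consistent.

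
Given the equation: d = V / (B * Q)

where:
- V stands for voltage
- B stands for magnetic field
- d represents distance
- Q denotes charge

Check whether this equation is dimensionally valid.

No

V (voltage) has dimensions [I^-1 L^2 M T^-3].
B (magnetic field) has dimensions [I^-1 M T^-2].
d (distance) has dimensions [L].
Q (charge) has dimensions [I T].

Left side: [L]
Right side: [I^-1 L^2 T^-2]

The two sides have different dimensions, so the equation is NOT dimensionally consistent.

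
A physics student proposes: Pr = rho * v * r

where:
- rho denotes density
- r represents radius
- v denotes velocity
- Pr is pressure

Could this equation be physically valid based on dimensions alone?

No

rho (density) has dimensions [L^-3 M].
r (radius) has dimensions [L].
v (velocity) has dimensions [L T^-1].
Pr (pressure) has dimensions [L^-1 M T^-2].

Left side: [L^-1 M T^-2]
Right side: [L^-1 M T^-1]

The two sides have different dimensions, so the equation is NOT dimensionally consistent.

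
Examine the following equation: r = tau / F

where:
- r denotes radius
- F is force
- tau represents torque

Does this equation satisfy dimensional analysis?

Yes

r (radius) has dimensions [L].
F (force) has dimensions [L M T^-2].
tau (torque) has dimensions [L^2 M T^-2].

Left side: [L]
Right side: [L]

Both sides have the same dimensions, so the equation is dimensionally consistent.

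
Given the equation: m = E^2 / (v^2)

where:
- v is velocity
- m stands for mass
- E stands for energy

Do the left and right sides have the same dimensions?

No

v (velocity) has dimensions [L T^-1].
m (mass) has dimensions [M].
E (energy) has dimensions [L^2 M T^-2].

Left side: [M]
Right side: [L^2 M^2 T^-2]

The two sides have different dimensions, so the equation is NOT dimensionally consistent.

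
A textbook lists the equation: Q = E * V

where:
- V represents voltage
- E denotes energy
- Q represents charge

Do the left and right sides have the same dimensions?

No

V (voltage) has dimensions [I^-1 L^2 M T^-3].
E (energy) has dimensions [L^2 M T^-2].
Q (charge) has dimensions [I T].

Left side: [I T]
Right side: [I^-1 L^4 M^2 T^-5]

The two sides have different dimensions, so the equation is NOT dimensionally consistent.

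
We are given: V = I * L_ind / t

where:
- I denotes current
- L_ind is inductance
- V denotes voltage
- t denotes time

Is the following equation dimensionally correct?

Yes

I (current) has dimensions [I].
L_ind (inductance) has dimensions [I^-2 L^2 M T^-2].
V (voltage) has dimensions [I^-1 L^2 M T^-3].
t (time) has dimensions [T].

Left side: [I^-1 L^2 M T^-3]
Right side: [I^-1 L^2 M T^-3]

Both sides have the same dimensions, so the equation is dimensionally consistent.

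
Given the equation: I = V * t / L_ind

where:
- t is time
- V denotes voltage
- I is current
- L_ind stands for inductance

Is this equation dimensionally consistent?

Yes

t (time) has dimensions [T].
V (voltage) has dimensions [I^-1 L^2 M T^-3].
I (current) has dimensions [I].
L_ind (inductance) has dimensions [I^-2 L^2 M T^-2].

Left side: [I]
Right side: [I]

Both sides have the same dimensions, so the equation is dimensionally consistent.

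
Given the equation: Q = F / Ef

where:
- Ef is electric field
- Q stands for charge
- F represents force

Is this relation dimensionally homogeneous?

Yes

Ef (electric field) has dimensions [I^-1 L M T^-3].
Q (charge) has dimensions [I T].
F (force) has dimensions [L M T^-2].

Left side: [I T]
Right side: [I T]

Both sides have the same dimensions, so the equation is dimensionally consistent.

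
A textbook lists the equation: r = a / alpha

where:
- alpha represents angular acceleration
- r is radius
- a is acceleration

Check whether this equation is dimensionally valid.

Yes

alpha (angular acceleration) has dimensions [T^-2].
r (radius) has dimensions [L].
a (acceleration) has dimensions [L T^-2].

Left side: [L]
Right side: [L]

Both sides have the same dimensions, so the equation is dimensionally consistent.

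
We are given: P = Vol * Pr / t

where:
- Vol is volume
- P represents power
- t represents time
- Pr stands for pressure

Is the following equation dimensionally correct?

Yes

Vol (volume) has dimensions [L^3].
P (power) has dimensions [L^2 M T^-3].
t (time) has dimensions [T].
Pr (pressure) has dimensions [L^-1 M T^-2].

Left side: [L^2 M T^-3]
Right side: [L^2 M T^-3]

Both sides have the same dimensions, so the equation is dimensionally consistent.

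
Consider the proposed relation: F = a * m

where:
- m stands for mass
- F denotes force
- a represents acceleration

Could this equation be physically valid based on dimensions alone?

Yes

m (mass) has dimensions [M].
F (force) has dimensions [L M T^-2].
a (acceleration) has dimensions [L T^-2].

Left side: [L M T^-2]
Right side: [L M T^-2]

Both sides have the same dimensions, so the equation is dimensionally consistent.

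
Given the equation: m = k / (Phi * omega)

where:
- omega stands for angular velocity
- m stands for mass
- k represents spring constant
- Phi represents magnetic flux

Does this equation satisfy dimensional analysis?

No

omega (angular velocity) has dimensions [T^-1].
m (mass) has dimensions [M].
k (spring constant) has dimensions [M T^-2].
Phi (magnetic flux) has dimensions [I^-1 L^2 M T^-2].

Left side: [M]
Right side: [I L^-2 T]

The two sides have different dimensions, so the equation is NOT dimensionally consistent.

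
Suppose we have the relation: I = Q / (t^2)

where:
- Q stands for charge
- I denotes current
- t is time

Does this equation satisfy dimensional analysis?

No

Q (charge) has dimensions [I T].
I (current) has dimensions [I].
t (time) has dimensions [T].

Left side: [I]
Right side: [I T^-1]

The two sides have different dimensions, so the equation is NOT dimensionally consistent.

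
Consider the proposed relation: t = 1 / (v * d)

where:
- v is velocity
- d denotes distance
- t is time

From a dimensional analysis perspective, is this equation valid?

No

v (velocity) has dimensions [L T^-1].
d (distance) has dimensions [L].
t (time) has dimensions [T].

Left side: [T]
Right side: [L^-2 T]

The two sides have different dimensions, so the equation is NOT dimensionally consistent.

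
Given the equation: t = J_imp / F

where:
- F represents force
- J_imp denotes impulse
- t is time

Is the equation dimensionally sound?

Yes

F (force) has dimensions [L M T^-2].
J_imp (impulse) has dimensions [L M T^-1].
t (time) has dimensions [T].

Left side: [T]
Right side: [T]

Both sides have the same dimensions, so the equation is dimensionally consistent.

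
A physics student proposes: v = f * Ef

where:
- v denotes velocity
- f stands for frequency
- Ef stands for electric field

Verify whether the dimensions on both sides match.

No

v (velocity) has dimensions [L T^-1].
f (frequency) has dimensions [T^-1].
Ef (electric field) has dimensions [I^-1 L M T^-3].

Left side: [L T^-1]
Right side: [I^-1 L M T^-4]

The two sides have different dimensions, so the equation is NOT dimensionally consistent.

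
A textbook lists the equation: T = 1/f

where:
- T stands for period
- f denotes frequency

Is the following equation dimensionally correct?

Yes

T (period) has dimensions [T].
f (frequency) has dimensions [T^-1].

Left side: [T]
Right side: [T]

Both sides have the same dimensions, so the equation is dimensionally consistent.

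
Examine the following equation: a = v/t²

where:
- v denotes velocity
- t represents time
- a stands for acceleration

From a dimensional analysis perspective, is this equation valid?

No

v (velocity) has dimensions [L T^-1].
t (time) has dimensions [T].
a (acceleration) has dimensions [L T^-2].

Left side: [L T^-2]
Right side: [L T^-3]

The two sides have different dimensions, so the equation is NOT dimensionally consistent.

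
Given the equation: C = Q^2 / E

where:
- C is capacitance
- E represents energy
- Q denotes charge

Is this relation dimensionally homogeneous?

Yes

C (capacitance) has dimensions [I^2 L^-2 M^-1 T^4].
E (energy) has dimensions [L^2 M T^-2].
Q (charge) has dimensions [I T].

Left side: [I^2 L^-2 M^-1 T^4]
Right side: [I^2 L^-2 M^-1 T^4]

Both sides have the same dimensions, so the equation is dimensionally consistent.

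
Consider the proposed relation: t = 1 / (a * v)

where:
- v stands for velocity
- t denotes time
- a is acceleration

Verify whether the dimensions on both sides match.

No

v (velocity) has dimensions [L T^-1].
t (time) has dimensions [T].
a (acceleration) has dimensions [L T^-2].

Left side: [T]
Right side: [L^-2 T^3]

The two sides have different dimensions, so the equation is NOT dimensionally consistent.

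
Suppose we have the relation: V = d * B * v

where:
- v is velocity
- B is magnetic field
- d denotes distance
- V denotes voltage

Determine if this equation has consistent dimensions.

Yes

v (velocity) has dimensions [L T^-1].
B (magnetic field) has dimensions [I^-1 M T^-2].
d (distance) has dimensions [L].
V (voltage) has dimensions [I^-1 L^2 M T^-3].

Left side: [I^-1 L^2 M T^-3]
Right side: [I^-1 L^2 M T^-3]

Both sides have the same dimensions, so the equation is dimensionally consistent.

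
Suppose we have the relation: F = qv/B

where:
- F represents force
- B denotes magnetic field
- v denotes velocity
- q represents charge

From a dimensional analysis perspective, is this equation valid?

No

F (force) has dimensions [L M T^-2].
B (magnetic field) has dimensions [I^-1 M T^-2].
v (velocity) has dimensions [L T^-1].
q (charge) has dimensions [I T].

Left side: [L M T^-2]
Right side: [I^2 L M^-1 T^2]

The two sides have different dimensions, so the equation is NOT dimensionally consistent.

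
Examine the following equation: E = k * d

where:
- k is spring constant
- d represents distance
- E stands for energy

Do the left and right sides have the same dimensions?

No

k (spring constant) has dimensions [M T^-2].
d (distance) has dimensions [L].
E (energy) has dimensions [L^2 M T^-2].

Left side: [L^2 M T^-2]
Right side: [L M T^-2]

The two sides have different dimensions, so the equation is NOT dimensionally consistent.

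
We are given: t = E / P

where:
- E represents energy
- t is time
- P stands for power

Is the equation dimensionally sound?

Yes

E (energy) has dimensions [L^2 M T^-2].
t (time) has dimensions [T].
P (power) has dimensions [L^2 M T^-3].

Left side: [T]
Right side: [T]

Both sides have the same dimensions, so the equation is dimensionally consistent.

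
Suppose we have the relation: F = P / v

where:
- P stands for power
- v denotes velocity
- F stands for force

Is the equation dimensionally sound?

Yes

P (power) has dimensions [L^2 M T^-3].
v (velocity) has dimensions [L T^-1].
F (force) has dimensions [L M T^-2].

Left side: [L M T^-2]
Right side: [L M T^-2]

Both sides have the same dimensions, so the equation is dimensionally consistent.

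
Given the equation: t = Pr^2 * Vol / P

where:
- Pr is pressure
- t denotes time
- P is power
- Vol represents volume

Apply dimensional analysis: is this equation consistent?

No

Pr (pressure) has dimensions [L^-1 M T^-2].
t (time) has dimensions [T].
P (power) has dimensions [L^2 M T^-3].
Vol (volume) has dimensions [L^3].

Left side: [T]
Right side: [L^-1 M T^-1]

The two sides have different dimensions, so the equation is NOT dimensionally consistent.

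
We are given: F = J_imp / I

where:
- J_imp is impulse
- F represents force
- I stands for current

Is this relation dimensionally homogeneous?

No

J_imp (impulse) has dimensions [L M T^-1].
F (force) has dimensions [L M T^-2].
I (current) has dimensions [I].

Left side: [L M T^-2]
Right side: [I^-1 L M T^-1]

The two sides have different dimensions, so the equation is NOT dimensionally consistent.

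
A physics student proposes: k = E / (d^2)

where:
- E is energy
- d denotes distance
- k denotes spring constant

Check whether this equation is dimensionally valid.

Yes

E (energy) has dimensions [L^2 M T^-2].
d (distance) has dimensions [L].
k (spring constant) has dimensions [M T^-2].

Left side: [M T^-2]
Right side: [M T^-2]

Both sides have the same dimensions, so the equation is dimensionally consistent.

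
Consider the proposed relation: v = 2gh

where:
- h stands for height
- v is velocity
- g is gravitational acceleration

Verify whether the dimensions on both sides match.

No

h (height) has dimensions [L].
v (velocity) has dimensions [L T^-1].
g (gravitational acceleration) has dimensions [L T^-2].

Left side: [L T^-1]
Right side: [L^2 T^-2]

The two sides have different dimensions, so the equation is NOT dimensionally consistent.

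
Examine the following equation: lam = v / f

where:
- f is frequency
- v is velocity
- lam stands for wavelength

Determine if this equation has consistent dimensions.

Yes

f (frequency) has dimensions [T^-1].
v (velocity) has dimensions [L T^-1].
lam (wavelength) has dimensions [L].

Left side: [L]
Right side: [L]

Both sides have the same dimensions, so the equation is dimensionally consistent.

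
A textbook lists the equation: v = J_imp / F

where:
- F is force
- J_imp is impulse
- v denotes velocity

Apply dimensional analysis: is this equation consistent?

No

F (force) has dimensions [L M T^-2].
J_imp (impulse) has dimensions [L M T^-1].
v (velocity) has dimensions [L T^-1].

Left side: [L T^-1]
Right side: [T]

The two sides have different dimensions, so the equation is NOT dimensionally consistent.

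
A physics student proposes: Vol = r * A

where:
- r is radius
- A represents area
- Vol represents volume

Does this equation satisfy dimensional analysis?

Yes

r (radius) has dimensions [L].
A (area) has dimensions [L^2].
Vol (volume) has dimensions [L^3].

Left side: [L^3]
Right side: [L^3]

Both sides have the same dimensions, so the equation is dimensionally consistent.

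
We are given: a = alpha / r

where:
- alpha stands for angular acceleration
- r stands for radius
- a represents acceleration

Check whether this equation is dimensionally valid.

No

alpha (angular acceleration) has dimensions [T^-2].
r (radius) has dimensions [L].
a (acceleration) has dimensions [L T^-2].

Left side: [L T^-2]
Right side: [L^-1 T^-2]

The two sides have different dimensions, so the equation is NOT dimensionally consistent.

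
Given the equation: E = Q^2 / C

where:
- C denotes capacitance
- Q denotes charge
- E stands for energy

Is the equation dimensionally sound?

Yes

C (capacitance) has dimensions [I^2 L^-2 M^-1 T^4].
Q (charge) has dimensions [I T].
E (energy) has dimensions [L^2 M T^-2].

Left side: [L^2 M T^-2]
Right side: [L^2 M T^-2]

Both sides have the same dimensions, so the equation is dimensionally consistent.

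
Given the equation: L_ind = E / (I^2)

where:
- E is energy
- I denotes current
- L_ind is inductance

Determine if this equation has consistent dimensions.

Yes

E (energy) has dimensions [L^2 M T^-2].
I (current) has dimensions [I].
L_ind (inductance) has dimensions [I^-2 L^2 M T^-2].

Left side: [I^-2 L^2 M T^-2]
Right side: [I^-2 L^2 M T^-2]

Both sides have the same dimensions, so the equation is dimensionally consistent.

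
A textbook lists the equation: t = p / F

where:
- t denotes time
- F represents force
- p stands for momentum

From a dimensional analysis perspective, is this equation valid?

Yes

t (time) has dimensions [T].
F (force) has dimensions [L M T^-2].
p (momentum) has dimensions [L M T^-1].

Left side: [T]
Right side: [T]

Both sides have the same dimensions, so the equation is dimensionally consistent.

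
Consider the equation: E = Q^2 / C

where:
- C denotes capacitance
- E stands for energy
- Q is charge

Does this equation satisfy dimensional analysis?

Yes

C (capacitance) has dimensions [I^2 L^-2 M^-1 T^4].
E (energy) has dimensions [L^2 M T^-2].
Q (charge) has dimensions [I T].

Left side: [L^2 M T^-2]
Right side: [L^2 M T^-2]

Both sides have the same dimensions, so the equation is dimensionally consistent.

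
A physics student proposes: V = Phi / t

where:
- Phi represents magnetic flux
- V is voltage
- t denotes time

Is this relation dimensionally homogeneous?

Yes

Phi (magnetic flux) has dimensions [I^-1 L^2 M T^-2].
V (voltage) has dimensions [I^-1 L^2 M T^-3].
t (time) has dimensions [T].

Left side: [I^-1 L^2 M T^-3]
Right side: [I^-1 L^2 M T^-3]

Both sides have the same dimensions, so the equation is dimensionally consistent.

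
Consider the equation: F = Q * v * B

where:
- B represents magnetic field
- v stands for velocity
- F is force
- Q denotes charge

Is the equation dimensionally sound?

Yes

B (magnetic field) has dimensions [I^-1 M T^-2].
v (velocity) has dimensions [L T^-1].
F (force) has dimensions [L M T^-2].
Q (charge) has dimensions [I T].

Left side: [L M T^-2]
Right side: [L M T^-2]

Both sides have the same dimensions, so the equation is dimensionally consistent.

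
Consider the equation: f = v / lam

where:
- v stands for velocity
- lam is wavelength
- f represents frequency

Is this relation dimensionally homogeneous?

Yes

v (velocity) has dimensions [L T^-1].
lam (wavelength) has dimensions [L].
f (frequency) has dimensions [T^-1].

Left side: [T^-1]
Right side: [T^-1]

Both sides have the same dimensions, so the equation is dimensionally consistent.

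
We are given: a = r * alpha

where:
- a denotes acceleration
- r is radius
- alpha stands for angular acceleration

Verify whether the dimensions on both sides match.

Yes

a (acceleration) has dimensions [L T^-2].
r (radius) has dimensions [L].
alpha (angular acceleration) has dimensions [T^-2].

Left side: [L T^-2]
Right side: [L T^-2]

Both sides have the same dimensions, so the equation is dimensionally consistent.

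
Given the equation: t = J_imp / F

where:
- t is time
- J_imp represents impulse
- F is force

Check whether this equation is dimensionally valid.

Yes

t (time) has dimensions [T].
J_imp (impulse) has dimensions [L M T^-1].
F (force) has dimensions [L M T^-2].

Left side: [T]
Right side: [T]

Both sides have the same dimensions, so the equation is dimensionally consistent.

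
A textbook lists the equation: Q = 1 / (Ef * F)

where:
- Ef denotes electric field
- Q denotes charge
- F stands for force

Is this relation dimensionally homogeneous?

No

Ef (electric field) has dimensions [I^-1 L M T^-3].
Q (charge) has dimensions [I T].
F (force) has dimensions [L M T^-2].

Left side: [I T]
Right side: [I L^-2 M^-2 T^5]

The two sides have different dimensions, so the equation is NOT dimensionally consistent.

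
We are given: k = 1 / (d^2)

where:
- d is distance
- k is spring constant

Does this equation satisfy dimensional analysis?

No

d (distance) has dimensions [L].
k (spring constant) has dimensions [M T^-2].

Left side: [M T^-2]
Right side: [L^-2]

The two sides have different dimensions, so the equation is NOT dimensionally consistent.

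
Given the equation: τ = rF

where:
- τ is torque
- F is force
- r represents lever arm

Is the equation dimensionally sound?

Yes

τ (torque) has dimensions [L^2 M T^-2].
F (force) has dimensions [L M T^-2].
r (lever arm) has dimensions [L].

Left side: [L^2 M T^-2]
Right side: [L^2 M T^-2]

Both sides have the same dimensions, so the equation is dimensionally consistent.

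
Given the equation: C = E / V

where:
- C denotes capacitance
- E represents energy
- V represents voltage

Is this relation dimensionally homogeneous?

No

C (capacitance) has dimensions [I^2 L^-2 M^-1 T^4].
E (energy) has dimensions [L^2 M T^-2].
V (voltage) has dimensions [I^-1 L^2 M T^-3].

Left side: [I^2 L^-2 M^-1 T^4]
Right side: [I T]

The two sides have different dimensions, so the equation is NOT dimensionally consistent.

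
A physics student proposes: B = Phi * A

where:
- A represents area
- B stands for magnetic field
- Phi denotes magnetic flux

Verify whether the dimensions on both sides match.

No

A (area) has dimensions [L^2].
B (magnetic field) has dimensions [I^-1 M T^-2].
Phi (magnetic flux) has dimensions [I^-1 L^2 M T^-2].

Left side: [I^-1 M T^-2]
Right side: [I^-1 L^4 M T^-2]

The two sides have different dimensions, so the equation is NOT dimensionally consistent.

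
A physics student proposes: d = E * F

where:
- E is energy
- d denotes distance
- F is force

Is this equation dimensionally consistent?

No

E (energy) has dimensions [L^2 M T^-2].
d (distance) has dimensions [L].
F (force) has dimensions [L M T^-2].

Left side: [L]
Right side: [L^3 M^2 T^-4]

The two sides have different dimensions, so the equation is NOT dimensionally consistent.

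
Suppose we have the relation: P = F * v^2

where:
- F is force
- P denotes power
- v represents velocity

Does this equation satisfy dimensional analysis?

No

F (force) has dimensions [L M T^-2].
P (power) has dimensions [L^2 M T^-3].
v (velocity) has dimensions [L T^-1].

Left side: [L^2 M T^-3]
Right side: [L^3 M T^-4]

The two sides have different dimensions, so the equation is NOT dimensionally consistent.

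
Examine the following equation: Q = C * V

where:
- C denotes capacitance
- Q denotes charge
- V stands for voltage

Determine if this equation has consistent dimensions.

Yes

C (capacitance) has dimensions [I^2 L^-2 M^-1 T^4].
Q (charge) has dimensions [I T].
V (voltage) has dimensions [I^-1 L^2 M T^-3].

Left side: [I T]
Right side: [I T]

Both sides have the same dimensions, so the equation is dimensionally consistent.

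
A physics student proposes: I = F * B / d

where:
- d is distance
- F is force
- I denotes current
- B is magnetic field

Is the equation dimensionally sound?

No

d (distance) has dimensions [L].
F (force) has dimensions [L M T^-2].
I (current) has dimensions [I].
B (magnetic field) has dimensions [I^-1 M T^-2].

Left side: [I]
Right side: [I^-1 M^2 T^-4]

The two sides have different dimensions, so the equation is NOT dimensionally consistent.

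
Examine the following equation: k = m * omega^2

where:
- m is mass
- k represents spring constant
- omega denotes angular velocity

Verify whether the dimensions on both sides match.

Yes

m (mass) has dimensions [M].
k (spring constant) has dimensions [M T^-2].
omega (angular velocity) has dimensions [T^-1].

Left side: [M T^-2]
Right side: [M T^-2]

Both sides have the same dimensions, so the equation is dimensionally consistent.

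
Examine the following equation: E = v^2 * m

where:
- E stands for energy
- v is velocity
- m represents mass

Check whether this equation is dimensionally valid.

Yes

E (energy) has dimensions [L^2 M T^-2].
v (velocity) has dimensions [L T^-1].
m (mass) has dimensions [M].

Left side: [L^2 M T^-2]
Right side: [L^2 M T^-2]

Both sides have the same dimensions, so the equation is dimensionally consistent.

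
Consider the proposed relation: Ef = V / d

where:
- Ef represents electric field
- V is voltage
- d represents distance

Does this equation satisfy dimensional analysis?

Yes

Ef (electric field) has dimensions [I^-1 L M T^-3].
V (voltage) has dimensions [I^-1 L^2 M T^-3].
d (distance) has dimensions [L].

Left side: [I^-1 L M T^-3]
Right side: [I^-1 L M T^-3]

Both sides have the same dimensions, so the equation is dimensionally consistent.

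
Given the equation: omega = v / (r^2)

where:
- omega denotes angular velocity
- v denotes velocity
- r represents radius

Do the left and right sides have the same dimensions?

No

omega (angular velocity) has dimensions [T^-1].
v (velocity) has dimensions [L T^-1].
r (radius) has dimensions [L].

Left side: [T^-1]
Right side: [L^-1 T^-1]

The two sides have different dimensions, so the equation is NOT dimensionally consistent.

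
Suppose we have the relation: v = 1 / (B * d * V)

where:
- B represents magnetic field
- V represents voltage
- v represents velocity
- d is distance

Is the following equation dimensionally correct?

No

B (magnetic field) has dimensions [I^-1 M T^-2].
V (voltage) has dimensions [I^-1 L^2 M T^-3].
v (velocity) has dimensions [L T^-1].
d (distance) has dimensions [L].

Left side: [L T^-1]
Right side: [I^2 L^-3 M^-2 T^5]

The two sides have different dimensions, so the equation is NOT dimensionally consistent.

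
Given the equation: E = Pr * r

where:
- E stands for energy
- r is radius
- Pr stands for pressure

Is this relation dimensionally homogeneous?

No

E (energy) has dimensions [L^2 M T^-2].
r (radius) has dimensions [L].
Pr (pressure) has dimensions [L^-1 M T^-2].

Left side: [L^2 M T^-2]
Right side: [M T^-2]

The two sides have different dimensions, so the equation is NOT dimensionally consistent.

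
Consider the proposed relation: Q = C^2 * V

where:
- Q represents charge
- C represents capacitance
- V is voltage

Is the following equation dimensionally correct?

No

Q (charge) has dimensions [I T].
C (capacitance) has dimensions [I^2 L^-2 M^-1 T^4].
V (voltage) has dimensions [I^-1 L^2 M T^-3].

Left side: [I T]
Right side: [I^3 L^-2 M^-1 T^5]

The two sides have different dimensions, so the equation is NOT dimensionally consistent.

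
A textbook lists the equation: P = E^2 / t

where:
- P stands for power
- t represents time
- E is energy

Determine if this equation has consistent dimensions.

No

P (power) has dimensions [L^2 M T^-3].
t (time) has dimensions [T].
E (energy) has dimensions [L^2 M T^-2].

Left side: [L^2 M T^-3]
Right side: [L^4 M^2 T^-5]

The two sides have different dimensions, so the equation is NOT dimensionally consistent.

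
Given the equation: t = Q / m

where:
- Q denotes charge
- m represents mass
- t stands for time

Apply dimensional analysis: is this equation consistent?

No

Q (charge) has dimensions [I T].
m (mass) has dimensions [M].
t (time) has dimensions [T].

Left side: [T]
Right side: [I M^-1 T]

The two sides have different dimensions, so the equation is NOT dimensionally consistent.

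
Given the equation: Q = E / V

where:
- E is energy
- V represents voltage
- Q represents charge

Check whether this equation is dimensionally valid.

Yes

E (energy) has dimensions [L^2 M T^-2].
V (voltage) has dimensions [I^-1 L^2 M T^-3].
Q (charge) has dimensions [I T].

Left side: [I T]
Right side: [I T]

Both sides have the same dimensions, so the equation is dimensionally consistent.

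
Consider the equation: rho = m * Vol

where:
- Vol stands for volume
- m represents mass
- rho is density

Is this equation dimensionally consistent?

No

Vol (volume) has dimensions [L^3].
m (mass) has dimensions [M].
rho (density) has dimensions [L^-3 M].

Left side: [L^-3 M]
Right side: [L^3 M]

The two sides have different dimensions, so the equation is NOT dimensionally consistent.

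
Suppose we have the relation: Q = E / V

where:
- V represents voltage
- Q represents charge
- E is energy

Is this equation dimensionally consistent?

Yes

V (voltage) has dimensions [I^-1 L^2 M T^-3].
Q (charge) has dimensions [I T].
E (energy) has dimensions [L^2 M T^-2].

Left side: [I T]
Right side: [I T]

Both sides have the same dimensions, so the equation is dimensionally consistent.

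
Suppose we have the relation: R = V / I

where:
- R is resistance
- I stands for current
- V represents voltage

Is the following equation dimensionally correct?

Yes

R (resistance) has dimensions [I^-2 L^2 M T^-3].
I (current) has dimensions [I].
V (voltage) has dimensions [I^-1 L^2 M T^-3].

Left side: [I^-2 L^2 M T^-3]
Right side: [I^-2 L^2 M T^-3]

Both sides have the same dimensions, so the equation is dimensionally consistent.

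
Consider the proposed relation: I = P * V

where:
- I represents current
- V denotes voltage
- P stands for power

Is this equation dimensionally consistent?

No

I (current) has dimensions [I].
V (voltage) has dimensions [I^-1 L^2 M T^-3].
P (power) has dimensions [L^2 M T^-3].

Left side: [I]
Right side: [I^-1 L^4 M^2 T^-6]

The two sides have different dimensions, so the equation is NOT dimensionally consistent.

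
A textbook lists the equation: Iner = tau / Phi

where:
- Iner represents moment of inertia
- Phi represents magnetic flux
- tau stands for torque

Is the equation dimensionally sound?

No

Iner (moment of inertia) has dimensions [L^2 M].
Phi (magnetic flux) has dimensions [I^-1 L^2 M T^-2].
tau (torque) has dimensions [L^2 M T^-2].

Left side: [L^2 M]
Right side: [I]

The two sides have different dimensions, so the equation is NOT dimensionally consistent.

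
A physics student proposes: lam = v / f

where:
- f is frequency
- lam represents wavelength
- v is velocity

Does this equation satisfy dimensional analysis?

Yes

f (frequency) has dimensions [T^-1].
lam (wavelength) has dimensions [L].
v (velocity) has dimensions [L T^-1].

Left side: [L]
Right side: [L]

Both sides have the same dimensions, so the equation is dimensionally consistent.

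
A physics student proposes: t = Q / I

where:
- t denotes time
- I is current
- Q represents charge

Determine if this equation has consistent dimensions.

Yes

t (time) has dimensions [T].
I (current) has dimensions [I].
Q (charge) has dimensions [I T].

Left side: [T]
Right side: [T]

Both sides have the same dimensions, so the equation is dimensionally consistent.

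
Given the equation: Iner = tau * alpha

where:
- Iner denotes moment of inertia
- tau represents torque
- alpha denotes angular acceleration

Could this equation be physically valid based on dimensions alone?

No

Iner (moment of inertia) has dimensions [L^2 M].
tau (torque) has dimensions [L^2 M T^-2].
alpha (angular acceleration) has dimensions [T^-2].

Left side: [L^2 M]
Right side: [L^2 M T^-4]

The two sides have different dimensions, so the equation is NOT dimensionally consistent.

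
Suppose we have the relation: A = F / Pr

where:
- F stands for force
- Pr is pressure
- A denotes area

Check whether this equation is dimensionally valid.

Yes

F (force) has dimensions [L M T^-2].
Pr (pressure) has dimensions [L^-1 M T^-2].
A (area) has dimensions [L^2].

Left side: [L^2]
Right side: [L^2]

Both sides have the same dimensions, so the equation is dimensionally consistent.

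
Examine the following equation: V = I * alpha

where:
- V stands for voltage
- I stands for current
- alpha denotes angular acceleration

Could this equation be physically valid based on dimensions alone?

No

V (voltage) has dimensions [I^-1 L^2 M T^-3].
I (current) has dimensions [I].
alpha (angular acceleration) has dimensions [T^-2].

Left side: [I^-1 L^2 M T^-3]
Right side: [I T^-2]

The two sides have different dimensions, so the equation is NOT dimensionally consistent.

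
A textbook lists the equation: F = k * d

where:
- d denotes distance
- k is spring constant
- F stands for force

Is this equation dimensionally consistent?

Yes

d (distance) has dimensions [L].
k (spring constant) has dimensions [M T^-2].
F (force) has dimensions [L M T^-2].

Left side: [L M T^-2]
Right side: [L M T^-2]

Both sides have the same dimensions, so the equation is dimensionally consistent.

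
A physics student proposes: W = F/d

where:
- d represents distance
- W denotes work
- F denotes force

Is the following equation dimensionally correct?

No

d (distance) has dimensions [L].
W (work) has dimensions [L^2 M T^-2].
F (force) has dimensions [L M T^-2].

Left side: [L^2 M T^-2]
Right side: [M T^-2]

The two sides have different dimensions, so the equation is NOT dimensionally consistent.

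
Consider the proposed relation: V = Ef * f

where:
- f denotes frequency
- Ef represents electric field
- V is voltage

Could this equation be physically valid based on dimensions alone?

No

f (frequency) has dimensions [T^-1].
Ef (electric field) has dimensions [I^-1 L M T^-3].
V (voltage) has dimensions [I^-1 L^2 M T^-3].

Left side: [I^-1 L^2 M T^-3]
Right side: [I^-1 L M T^-4]

The two sides have different dimensions, so the equation is NOT dimensionally consistent.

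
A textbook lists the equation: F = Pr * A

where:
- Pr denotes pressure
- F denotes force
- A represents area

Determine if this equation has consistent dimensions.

Yes

Pr (pressure) has dimensions [L^-1 M T^-2].
F (force) has dimensions [L M T^-2].
A (area) has dimensions [L^2].

Left side: [L M T^-2]
Right side: [L M T^-2]

Both sides have the same dimensions, so the equation is dimensionally consistent.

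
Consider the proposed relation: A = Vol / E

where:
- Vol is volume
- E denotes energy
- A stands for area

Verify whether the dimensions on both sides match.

No

Vol (volume) has dimensions [L^3].
E (energy) has dimensions [L^2 M T^-2].
A (area) has dimensions [L^2].

Left side: [L^2]
Right side: [L M^-1 T^2]

The two sides have different dimensions, so the equation is NOT dimensionally consistent.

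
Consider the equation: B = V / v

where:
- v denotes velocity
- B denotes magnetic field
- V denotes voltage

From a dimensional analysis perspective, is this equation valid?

No

v (velocity) has dimensions [L T^-1].
B (magnetic field) has dimensions [I^-1 M T^-2].
V (voltage) has dimensions [I^-1 L^2 M T^-3].

Left side: [I^-1 M T^-2]
Right side: [I^-1 L M T^-2]

The two sides have different dimensions, so the equation is NOT dimensionally consistent.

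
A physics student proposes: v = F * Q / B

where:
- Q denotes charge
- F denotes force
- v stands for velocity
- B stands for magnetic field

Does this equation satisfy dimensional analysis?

No

Q (charge) has dimensions [I T].
F (force) has dimensions [L M T^-2].
v (velocity) has dimensions [L T^-1].
B (magnetic field) has dimensions [I^-1 M T^-2].

Left side: [L T^-1]
Right side: [I^2 L T]

The two sides have different dimensions, so the equation is NOT dimensionally consistent.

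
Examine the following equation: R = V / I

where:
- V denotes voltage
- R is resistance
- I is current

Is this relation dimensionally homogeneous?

Yes

V (voltage) has dimensions [I^-1 L^2 M T^-3].
R (resistance) has dimensions [I^-2 L^2 M T^-3].
I (current) has dimensions [I].

Left side: [I^-2 L^2 M T^-3]
Right side: [I^-2 L^2 M T^-3]

Both sides have the same dimensions, so the equation is dimensionally consistent.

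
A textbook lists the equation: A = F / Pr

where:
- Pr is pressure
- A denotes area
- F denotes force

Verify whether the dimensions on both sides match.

Yes

Pr (pressure) has dimensions [L^-1 M T^-2].
A (area) has dimensions [L^2].
F (force) has dimensions [L M T^-2].

Left side: [L^2]
Right side: [L^2]

Both sides have the same dimensions, so the equation is dimensionally consistent.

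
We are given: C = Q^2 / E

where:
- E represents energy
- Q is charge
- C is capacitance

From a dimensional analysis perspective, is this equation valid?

Yes

E (energy) has dimensions [L^2 M T^-2].
Q (charge) has dimensions [I T].
C (capacitance) has dimensions [I^2 L^-2 M^-1 T^4].

Left side: [I^2 L^-2 M^-1 T^4]
Right side: [I^2 L^-2 M^-1 T^4]

Both sides have the same dimensions, so the equation is dimensionally consistent.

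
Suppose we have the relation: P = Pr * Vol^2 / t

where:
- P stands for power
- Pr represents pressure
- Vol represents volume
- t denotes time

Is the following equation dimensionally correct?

No

P (power) has dimensions [L^2 M T^-3].
Pr (pressure) has dimensions [L^-1 M T^-2].
Vol (volume) has dimensions [L^3].
t (time) has dimensions [T].

Left side: [L^2 M T^-3]
Right side: [L^5 M T^-3]

The two sides have different dimensions, so the equation is NOT dimensionally consistent.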